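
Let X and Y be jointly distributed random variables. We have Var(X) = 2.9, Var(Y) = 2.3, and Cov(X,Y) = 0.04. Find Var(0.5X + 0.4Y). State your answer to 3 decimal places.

1.109

Var(0.5X + 0.4Y) = (0.5)²·Var(X) + (0.4)²·Var(Y) + 2·(0.5)·(0.4)·Cov(X,Y)
= 0.25·2.9 + 0.16·2.3 + 0.4·0.04 = 1.109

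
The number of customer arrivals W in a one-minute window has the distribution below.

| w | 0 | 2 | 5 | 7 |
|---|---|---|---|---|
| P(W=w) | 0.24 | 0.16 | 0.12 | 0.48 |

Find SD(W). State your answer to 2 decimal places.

E[W] = (0)(0.24) + (2)(0.16) + (5)(0.12) + (7)(0.48) = 4.28
E[W²] = (0)²(0.24) + (2)²(0.16) + (5)²(0.12) + (7)²(0.48) = 27.16
V(W) = E[W²] − (E[W])² = 27.16 − (4.28)² = 8.8416
SD(W) = √8.8416 ≈ 2.97

2.97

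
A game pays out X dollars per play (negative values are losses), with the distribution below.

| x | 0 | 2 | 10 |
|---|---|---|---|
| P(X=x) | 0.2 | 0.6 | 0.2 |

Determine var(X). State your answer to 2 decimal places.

12.16

E[X] = (0)(0.2) + (2)(0.6) + (10)(0.2) = 3.2
E[X²] = (0)²(0.2) + (2)²(0.6) + (10)²(0.2) = 22.4
var(X) = E[X²] − (E[X])² = 22.4 − (3.2)² = 12.16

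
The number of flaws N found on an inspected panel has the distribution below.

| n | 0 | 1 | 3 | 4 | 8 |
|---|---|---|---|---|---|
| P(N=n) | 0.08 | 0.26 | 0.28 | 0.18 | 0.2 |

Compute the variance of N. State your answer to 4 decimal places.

6.7636

E[N] = (0)(0.08) + (1)(0.26) + (3)(0.28) + (4)(0.18) + (8)(0.2) = 3.42
E[N²] = (0)²(0.08) + (1)²(0.26) + (3)²(0.28) + (4)²(0.18) + (8)²(0.2) = 18.46
V(N) = E[N²] − (E[N])² = 18.46 − (3.42)² = 6.7636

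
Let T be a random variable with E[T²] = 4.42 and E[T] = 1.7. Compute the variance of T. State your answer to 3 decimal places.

Var(T) = 4.42 − (1.7)² = 1.53

1.530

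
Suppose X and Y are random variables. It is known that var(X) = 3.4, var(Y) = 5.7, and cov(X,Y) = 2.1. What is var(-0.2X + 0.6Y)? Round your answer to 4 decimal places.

1.6840

var(-0.2X + 0.6Y) = (-0.2)²·var(X) + (0.6)²·var(Y) + 2·(-0.2)·(0.6)·cov(X,Y)
= 0.04·3.4 + 0.36·5.7 + -0.24·2.1 = 1.684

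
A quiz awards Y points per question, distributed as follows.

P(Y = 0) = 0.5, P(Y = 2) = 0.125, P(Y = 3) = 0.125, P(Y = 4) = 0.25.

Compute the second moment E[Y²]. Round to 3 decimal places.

5.625

E[Y²] = (0)²(0.5) + (2)²(0.125) + (3)²(0.125) + (4)²(0.25) = 5.625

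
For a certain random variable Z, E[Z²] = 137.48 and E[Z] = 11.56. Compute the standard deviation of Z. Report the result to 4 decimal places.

1.9612

var(Z) = 137.48 − (11.56)² = 3.8464
SD(Z) = √3.8464 ≈ 1.9612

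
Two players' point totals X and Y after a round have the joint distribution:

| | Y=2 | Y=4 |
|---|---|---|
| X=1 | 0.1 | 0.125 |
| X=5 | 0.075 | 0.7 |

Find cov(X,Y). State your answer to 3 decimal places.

0.485

E[X] = 4.1,  E[Y] = 3.65
E[XY] = 15.45
cov(X,Y) = E[XY] − E[X]E[Y] = 15.45 − (4.1)(3.65) = 0.485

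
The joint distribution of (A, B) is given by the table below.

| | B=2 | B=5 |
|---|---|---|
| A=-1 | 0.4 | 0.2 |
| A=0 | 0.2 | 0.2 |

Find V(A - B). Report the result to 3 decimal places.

E[A] = -0.6,  E[B] = 3.2,  E[AB] = -1.8
V(A) = 0.6 − (-0.6)² = 0.24;  V(B) = 12.4 − (3.2)² = 2.16
Cov(A,B) = -1.8 − (-0.6)(3.2) = 0.12
V(A - B) = (1)²·0.24 + (-1)²·2.16 + 2·(1)·(-1)·0.12 = 2.16

2.160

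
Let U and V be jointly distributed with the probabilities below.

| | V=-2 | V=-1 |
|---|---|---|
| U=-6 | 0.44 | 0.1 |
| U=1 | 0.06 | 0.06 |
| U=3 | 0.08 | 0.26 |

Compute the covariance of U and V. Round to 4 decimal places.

E[U] = -2.1,  E[V] = -1.58
E[UV] = 4.44
Cov(U,V) = E[UV] − E[U]E[V] = 4.44 − (-2.1)(-1.58) = 1.122

1.1220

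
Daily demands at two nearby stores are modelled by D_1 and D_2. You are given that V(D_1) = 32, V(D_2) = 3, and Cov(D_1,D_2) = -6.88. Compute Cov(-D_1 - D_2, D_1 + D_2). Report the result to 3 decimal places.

Cov(-D_1 - D_2, D_1 + D_2) = (-1)(1)V(D_1) + (-1)(1)V(D_2) + [(-1)(1) + (-1)(1)]Cov(D_1,D_2)
= -1·32 + -1·3 + -2·-6.88 = -21.24

-21.240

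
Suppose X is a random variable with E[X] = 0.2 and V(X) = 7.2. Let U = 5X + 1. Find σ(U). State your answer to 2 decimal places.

V(5X + 1) = (5)²·7.2 = 180
σ(U) = √180 ≈ 13.42

13.42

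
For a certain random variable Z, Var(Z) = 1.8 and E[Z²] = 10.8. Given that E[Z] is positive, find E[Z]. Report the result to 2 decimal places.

(E[Z])² = E[Z²] − Var(Z) = 10.8 − 1.8 = 9
E[Z] = √9 = 3

3.00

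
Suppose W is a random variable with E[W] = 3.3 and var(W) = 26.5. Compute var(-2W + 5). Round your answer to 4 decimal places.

106.0000

var(-2W + 5) = (-2)²·var(W) = 4·26.5 = 106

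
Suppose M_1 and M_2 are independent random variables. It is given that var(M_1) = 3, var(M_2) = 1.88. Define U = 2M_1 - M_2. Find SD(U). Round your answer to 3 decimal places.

By independence, var(U) = (2)²var(M_1) + (-1)²var(M_2)
= (2)²·3 + (-1)²·1.88 = 13.88
SD(U) = √13.88 ≈ 3.726

3.726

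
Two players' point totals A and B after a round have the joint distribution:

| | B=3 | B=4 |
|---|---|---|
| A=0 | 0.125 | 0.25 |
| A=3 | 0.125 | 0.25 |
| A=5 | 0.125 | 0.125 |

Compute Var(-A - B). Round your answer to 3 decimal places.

E[A] = 2.375,  E[B] = 3.625,  E[AB] = 8.5
Var(A) = 9.625 − (2.375)² = 3.984375;  Var(B) = 13.375 − (3.625)² = 0.234375
cov(A,B) = 8.5 − (2.375)(3.625) = -0.109375
Var(-A - B) = (-1)²·3.984375 + (-1)²·0.234375 + 2·(-1)·(-1)·-0.109375 = 4

4.000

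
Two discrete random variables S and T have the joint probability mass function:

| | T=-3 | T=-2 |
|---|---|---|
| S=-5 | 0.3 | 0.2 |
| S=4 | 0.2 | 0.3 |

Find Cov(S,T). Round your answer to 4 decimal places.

0.4500

E[S] = -0.5,  E[T] = -2.5
E[ST] = 1.7
Cov(S,T) = E[ST] − E[S]E[T] = 1.7 − (-0.5)(-2.5) = 0.45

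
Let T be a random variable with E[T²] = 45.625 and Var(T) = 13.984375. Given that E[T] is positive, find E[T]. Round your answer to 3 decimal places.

(E[T])² = E[T²] − Var(T) = 45.625 − 13.984375 = 31.640625
E[T] = √31.640625 = 5.625

5.625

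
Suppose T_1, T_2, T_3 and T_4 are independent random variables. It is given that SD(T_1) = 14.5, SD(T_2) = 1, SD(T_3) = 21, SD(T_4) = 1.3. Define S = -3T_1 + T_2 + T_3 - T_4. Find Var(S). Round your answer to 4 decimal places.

2335.9400

Var(T_1) = 210.25, Var(T_2) = 1, Var(T_3) = 441, Var(T_4) = 1.69
By independence, Var(S) = (-3)²Var(T_1) + (1)²Var(T_2) + (1)²Var(T_3) + (-1)²Var(T_4)
= (-3)²·210.25 + (1)²·1 + (1)²·441 + (-1)²·1.69 = 2335.94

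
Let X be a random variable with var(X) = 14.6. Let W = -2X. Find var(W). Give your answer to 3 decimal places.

var(-2X) = (-2)²·var(X) = 4·14.6 = 58.4

58.400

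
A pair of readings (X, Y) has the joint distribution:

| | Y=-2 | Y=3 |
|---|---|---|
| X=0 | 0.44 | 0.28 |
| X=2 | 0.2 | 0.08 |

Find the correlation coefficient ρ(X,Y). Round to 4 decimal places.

E[X] = 0.56,  E[Y] = -0.2
E[XY] = -0.32
cov(X,Y) = E[XY] − E[X]E[Y] = -0.32 − (0.56)(-0.2) = -0.208
Var(X) = 0.8064,  Var(Y) = 5.76
ρ = -0.208 / √(0.8064·5.76) ≈ -0.0965

-0.0965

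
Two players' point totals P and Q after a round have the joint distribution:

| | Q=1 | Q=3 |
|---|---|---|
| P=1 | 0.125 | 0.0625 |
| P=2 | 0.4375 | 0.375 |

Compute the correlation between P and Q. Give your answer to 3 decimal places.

E[P] = 1.8125,  E[Q] = 1.875
E[PQ] = 3.4375
Cov(P,Q) = E[PQ] − E[P]E[Q] = 3.4375 − (1.8125)(1.875) = 0.0390625
Var(P) = 0.15234375,  Var(Q) = 0.984375
ρ = 0.0390625 / √(0.15234375·0.984375) ≈ 0.101

0.101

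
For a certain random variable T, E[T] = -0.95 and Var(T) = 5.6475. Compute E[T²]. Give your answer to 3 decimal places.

E[T²] = Var(T) + (E[T])² = 5.6475 + (-0.95)² = 6.55

6.550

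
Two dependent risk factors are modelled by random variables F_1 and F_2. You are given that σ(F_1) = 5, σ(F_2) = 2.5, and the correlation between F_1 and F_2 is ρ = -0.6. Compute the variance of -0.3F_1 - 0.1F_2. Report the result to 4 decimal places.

1.8625

var(F_1) = (5)² = 25;  var(F_2) = (2.5)² = 6.25
Cov(F_1,F_2) = ρ·σ(F_1)·σ(F_2) = -0.6·5·2.5 = -7.5
var(-0.3F_1 - 0.1F_2) = (-0.3)²·var(F_1) + (-0.1)²·var(F_2) + 2·(-0.3)·(-0.1)·Cov(F_1,F_2)
= 0.09·25 + 0.01·6.25 + 0.06·-7.5 = 1.8625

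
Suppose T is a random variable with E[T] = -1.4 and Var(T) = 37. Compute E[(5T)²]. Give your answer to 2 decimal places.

E[5T] = 5·-1.4 = -7
Var(5T) = (5)²·37 = 925
E[(5T)²] = Var((5T)) + (E[(5T)])² = 925 + (-7)² = 974

974.00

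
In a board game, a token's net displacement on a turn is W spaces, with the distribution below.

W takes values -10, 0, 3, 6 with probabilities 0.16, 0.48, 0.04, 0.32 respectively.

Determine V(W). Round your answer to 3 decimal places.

27.686

E[W] = (-10)(0.16) + (0)(0.48) + (3)(0.04) + (6)(0.32) = 0.44
E[W²] = (-10)²(0.16) + (0)²(0.48) + (3)²(0.04) + (6)²(0.32) = 27.88
V(W) = E[W²] − (E[W])² = 27.88 − (0.44)² = 27.6864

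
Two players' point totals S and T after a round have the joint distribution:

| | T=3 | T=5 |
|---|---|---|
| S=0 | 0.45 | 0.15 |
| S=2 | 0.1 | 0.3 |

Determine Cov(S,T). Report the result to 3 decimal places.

0.480

E[S] = 0.8,  E[T] = 3.9
E[ST] = 3.6
Cov(S,T) = E[ST] − E[S]E[T] = 3.6 − (0.8)(3.9) = 0.48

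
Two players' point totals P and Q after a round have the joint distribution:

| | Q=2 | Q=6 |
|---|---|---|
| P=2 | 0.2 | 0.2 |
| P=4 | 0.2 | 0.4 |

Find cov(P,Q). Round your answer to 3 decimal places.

E[P] = 3.2,  E[Q] = 4.4
E[PQ] = 14.4
cov(P,Q) = E[PQ] − E[P]E[Q] = 14.4 − (3.2)(4.4) = 0.32

0.320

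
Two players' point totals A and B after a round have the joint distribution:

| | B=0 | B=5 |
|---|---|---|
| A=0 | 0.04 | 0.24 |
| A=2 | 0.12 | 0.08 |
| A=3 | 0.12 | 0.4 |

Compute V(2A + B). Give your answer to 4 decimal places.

E[A] = 1.96,  E[B] = 3.6,  E[AB] = 6.8
V(A) = 5.48 − (1.96)² = 1.6384;  V(B) = 18 − (3.6)² = 5.04
cov(A,B) = 6.8 − (1.96)(3.6) = -0.256
V(2A + B) = (2)²·1.6384 + (1)²·5.04 + 2·(2)·(1)·-0.256 = 10.5696

10.5696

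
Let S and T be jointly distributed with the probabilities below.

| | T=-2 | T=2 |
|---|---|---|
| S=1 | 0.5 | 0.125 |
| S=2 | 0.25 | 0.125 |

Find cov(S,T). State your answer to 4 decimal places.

E[S] = 1.375,  E[T] = -1
E[ST] = -1.25
cov(S,T) = E[ST] − E[S]E[T] = -1.25 − (1.375)(-1) = 0.125

0.1250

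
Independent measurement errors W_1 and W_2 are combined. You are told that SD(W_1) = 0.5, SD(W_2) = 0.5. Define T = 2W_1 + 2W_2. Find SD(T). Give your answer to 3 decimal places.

1.414

V(W_1) = 0.25, V(W_2) = 0.25
By independence, V(T) = (2)²V(W_1) + (2)²V(W_2)
= (2)²·0.25 + (2)²·0.25 = 2
SD(T) = √2 ≈ 1.414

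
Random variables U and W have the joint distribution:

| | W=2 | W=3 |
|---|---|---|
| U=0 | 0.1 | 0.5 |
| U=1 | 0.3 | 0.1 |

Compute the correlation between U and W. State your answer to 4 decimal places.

-0.5833

E[U] = 0.4,  E[W] = 2.6
E[UW] = 0.9
Cov(U,W) = E[UW] − E[U]E[W] = 0.9 − (0.4)(2.6) = -0.14
Var(U) = 0.24,  Var(W) = 0.24
ρ = -0.14 / √(0.24·0.24) ≈ -0.5833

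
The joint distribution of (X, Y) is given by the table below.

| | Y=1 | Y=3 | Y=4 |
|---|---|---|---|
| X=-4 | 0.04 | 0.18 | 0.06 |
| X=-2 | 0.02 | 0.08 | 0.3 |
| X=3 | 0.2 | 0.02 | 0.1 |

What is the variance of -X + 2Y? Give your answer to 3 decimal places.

E[X] = -0.96,  E[Y] = 2.94,  E[XY] = -4.22
var(X) = 8.96 − (-0.96)² = 8.0384;  var(Y) = 10.14 − (2.94)² = 1.4964
Cov(X,Y) = -4.22 − (-0.96)(2.94) = -1.3976
var(-X + 2Y) = (-1)²·8.0384 + (2)²·1.4964 + 2·(-1)·(2)·-1.3976 = 19.6144

19.614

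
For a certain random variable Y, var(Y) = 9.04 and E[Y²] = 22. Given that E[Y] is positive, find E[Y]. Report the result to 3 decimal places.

3.600

(E[Y])² = E[Y²] − var(Y) = 22 − 9.04 = 12.96
E[Y] = √12.96 = 3.6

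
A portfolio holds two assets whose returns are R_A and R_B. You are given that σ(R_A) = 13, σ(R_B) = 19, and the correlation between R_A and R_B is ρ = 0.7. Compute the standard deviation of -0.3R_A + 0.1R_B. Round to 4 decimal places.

2.9062

Var(R_A) = (13)² = 169;  Var(R_B) = (19)² = 361
cov(R_A,R_B) = ρ·σ(R_A)·σ(R_B) = 0.7·13·19 = 172.9
Var(-0.3R_A + 0.1R_B) = (-0.3)²·Var(R_A) + (0.1)²·Var(R_B) + 2·(-0.3)·(0.1)·cov(R_A,R_B)
= 0.09·169 + 0.01·361 + -0.06·172.9 = 8.446
σ(-0.3R_A + 0.1R_B) = √8.446 ≈ 2.9062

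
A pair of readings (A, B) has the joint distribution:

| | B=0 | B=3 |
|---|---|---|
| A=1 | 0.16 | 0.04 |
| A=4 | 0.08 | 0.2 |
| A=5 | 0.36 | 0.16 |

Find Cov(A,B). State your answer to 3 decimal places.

0.216

E[A] = 3.92,  E[B] = 1.2
E[AB] = 4.92
Cov(A,B) = E[AB] − E[A]E[B] = 4.92 − (3.92)(1.2) = 0.216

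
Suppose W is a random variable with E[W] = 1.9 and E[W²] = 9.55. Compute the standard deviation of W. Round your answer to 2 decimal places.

2.44

var(W) = 9.55 − (1.9)² = 5.94
SD(W) = √5.94 ≈ 2.44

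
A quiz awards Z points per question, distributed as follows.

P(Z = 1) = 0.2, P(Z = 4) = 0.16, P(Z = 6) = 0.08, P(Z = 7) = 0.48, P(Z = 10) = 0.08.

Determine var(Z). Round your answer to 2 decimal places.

7.13

E[Z] = (1)(0.2) + (4)(0.16) + (6)(0.08) + (7)(0.48) + (10)(0.08) = 5.48
E[Z²] = (1)²(0.2) + (4)²(0.16) + (6)²(0.08) + (7)²(0.48) + (10)²(0.08) = 37.16
var(Z) = E[Z²] − (E[Z])² = 37.16 − (5.48)² = 7.1296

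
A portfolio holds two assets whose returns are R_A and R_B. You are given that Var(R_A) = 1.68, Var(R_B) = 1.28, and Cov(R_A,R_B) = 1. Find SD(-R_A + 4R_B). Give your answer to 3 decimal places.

Var(-R_A + 4R_B) = (-1)²·Var(R_A) + (4)²·Var(R_B) + 2·(-1)·(4)·Cov(R_A,R_B)
= 1·1.68 + 16·1.28 + -8·1 = 14.16
SD(-R_A + 4R_B) = √14.16 ≈ 3.763

3.763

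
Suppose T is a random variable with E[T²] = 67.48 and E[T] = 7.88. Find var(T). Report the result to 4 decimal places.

5.3856

var(T) = 67.48 − (7.88)² = 5.3856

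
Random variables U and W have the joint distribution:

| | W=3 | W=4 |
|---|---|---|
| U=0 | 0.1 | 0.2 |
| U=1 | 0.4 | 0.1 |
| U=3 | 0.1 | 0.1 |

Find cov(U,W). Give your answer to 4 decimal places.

E[U] = 1.1,  E[W] = 3.4
E[UW] = 3.7
cov(U,W) = E[UW] − E[U]E[W] = 3.7 − (1.1)(3.4) = -0.04

-0.0400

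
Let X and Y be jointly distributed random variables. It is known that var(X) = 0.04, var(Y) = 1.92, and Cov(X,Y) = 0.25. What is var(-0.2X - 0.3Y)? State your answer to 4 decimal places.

0.2044

var(-0.2X - 0.3Y) = (-0.2)²·var(X) + (-0.3)²·var(Y) + 2·(-0.2)·(-0.3)·Cov(X,Y)
= 0.04·0.04 + 0.09·1.92 + 0.12·0.25 = 0.2044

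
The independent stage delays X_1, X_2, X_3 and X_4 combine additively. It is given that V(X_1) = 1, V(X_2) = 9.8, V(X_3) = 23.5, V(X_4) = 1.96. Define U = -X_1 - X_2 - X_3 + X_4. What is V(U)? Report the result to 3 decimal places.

36.260

By independence, V(U) = (-1)²V(X_1) + (-1)²V(X_2) + (-1)²V(X_3) + (1)²V(X_4)
= (-1)²·1 + (-1)²·9.8 + (-1)²·23.5 + (1)²·1.96 = 36.26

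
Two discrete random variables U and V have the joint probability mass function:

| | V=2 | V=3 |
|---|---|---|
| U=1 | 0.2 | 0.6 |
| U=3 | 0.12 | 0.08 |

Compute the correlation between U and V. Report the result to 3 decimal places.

E[U] = 1.4,  E[V] = 2.68
E[UV] = 3.64
Cov(U,V) = E[UV] − E[U]E[V] = 3.64 − (1.4)(2.68) = -0.112
Var(U) = 0.64,  Var(V) = 0.2176
ρ = -0.112 / √(0.64·0.2176) ≈ -0.300

-0.300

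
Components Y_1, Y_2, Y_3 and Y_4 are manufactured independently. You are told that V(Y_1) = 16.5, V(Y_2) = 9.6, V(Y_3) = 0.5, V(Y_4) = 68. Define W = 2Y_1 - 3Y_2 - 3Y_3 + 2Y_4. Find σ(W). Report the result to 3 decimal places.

By independence, V(W) = (2)²V(Y_1) + (-3)²V(Y_2) + (-3)²V(Y_3) + (2)²V(Y_4)
= (2)²·16.5 + (-3)²·9.6 + (-3)²·0.5 + (2)²·68 = 428.9
σ(W) = √428.9 ≈ 20.710

20.710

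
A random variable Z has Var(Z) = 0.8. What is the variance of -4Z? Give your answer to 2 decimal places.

12.80

Var(-4Z) = (-4)²·Var(Z) = 16·0.8 = 12.8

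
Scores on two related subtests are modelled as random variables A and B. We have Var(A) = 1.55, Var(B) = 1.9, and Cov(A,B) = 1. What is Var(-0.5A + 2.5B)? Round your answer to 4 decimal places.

Var(-0.5A + 2.5B) = (-0.5)²·Var(A) + (2.5)²·Var(B) + 2·(-0.5)·(2.5)·Cov(A,B)
= 0.25·1.55 + 6.25·1.9 + -2.5·1 = 9.7625

9.7625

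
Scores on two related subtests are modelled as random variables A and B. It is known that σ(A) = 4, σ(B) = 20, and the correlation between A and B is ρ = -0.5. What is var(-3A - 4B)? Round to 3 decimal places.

var(A) = (4)² = 16;  var(B) = (20)² = 400
Cov(A,B) = ρ·σ(A)·σ(B) = -0.5·4·20 = -40
var(-3A - 4B) = (-3)²·var(A) + (-4)²·var(B) + 2·(-3)·(-4)·Cov(A,B)
= 9·16 + 16·400 + 24·-40 = 5584

5584.000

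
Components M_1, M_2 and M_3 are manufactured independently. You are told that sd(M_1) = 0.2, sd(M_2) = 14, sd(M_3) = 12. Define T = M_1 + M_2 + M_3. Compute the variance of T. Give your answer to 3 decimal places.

Var(M_1) = 0.04, Var(M_2) = 196, Var(M_3) = 144
By independence, Var(T) = (1)²Var(M_1) + (1)²Var(M_2) + (1)²Var(M_3)
= (1)²·0.04 + (1)²·196 + (1)²·144 = 340.04

340.040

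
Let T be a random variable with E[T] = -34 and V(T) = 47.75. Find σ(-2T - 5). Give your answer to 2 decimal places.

13.82

V(-2T - 5) = (-2)²·47.75 = 191
σ(-2T - 5) = √191 ≈ 13.82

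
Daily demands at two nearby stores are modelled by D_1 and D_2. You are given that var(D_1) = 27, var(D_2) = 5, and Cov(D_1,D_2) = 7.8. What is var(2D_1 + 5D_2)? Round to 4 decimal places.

389.0000

var(2D_1 + 5D_2) = (2)²·var(D_1) + (5)²·var(D_2) + 2·(2)·(5)·Cov(D_1,D_2)
= 4·27 + 25·5 + 20·7.8 = 389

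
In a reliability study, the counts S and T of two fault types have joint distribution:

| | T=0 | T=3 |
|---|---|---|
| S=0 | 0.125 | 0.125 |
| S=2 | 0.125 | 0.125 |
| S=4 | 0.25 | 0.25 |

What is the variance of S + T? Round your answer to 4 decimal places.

5.0000

E[S] = 2.5,  E[T] = 1.5,  E[ST] = 3.75
var(S) = 9 − (2.5)² = 2.75;  var(T) = 4.5 − (1.5)² = 2.25
Cov(S,T) = 3.75 − (2.5)(1.5) = 0
var(S + T) = (1)²·2.75 + (1)²·2.25 + 2·(1)·(1)·0 = 5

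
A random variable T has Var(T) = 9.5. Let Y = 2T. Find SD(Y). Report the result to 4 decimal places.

Var(2T) = (2)²·9.5 = 38
SD(Y) = √38 ≈ 6.1644

6.1644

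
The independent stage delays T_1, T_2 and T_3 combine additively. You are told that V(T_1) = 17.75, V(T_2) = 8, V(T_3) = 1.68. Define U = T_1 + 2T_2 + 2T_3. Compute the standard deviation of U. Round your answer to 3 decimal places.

By independence, V(U) = (1)²V(T_1) + (2)²V(T_2) + (2)²V(T_3)
= (1)²·17.75 + (2)²·8 + (2)²·1.68 = 56.47
SD(U) = √56.47 ≈ 7.515

7.515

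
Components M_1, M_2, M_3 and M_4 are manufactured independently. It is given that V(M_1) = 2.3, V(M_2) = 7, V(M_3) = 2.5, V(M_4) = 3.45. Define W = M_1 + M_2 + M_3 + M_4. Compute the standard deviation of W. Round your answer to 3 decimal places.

By independence, V(W) = (1)²V(M_1) + (1)²V(M_2) + (1)²V(M_3) + (1)²V(M_4)
= (1)²·2.3 + (1)²·7 + (1)²·2.5 + (1)²·3.45 = 15.25
sd(W) = √15.25 ≈ 3.905

3.905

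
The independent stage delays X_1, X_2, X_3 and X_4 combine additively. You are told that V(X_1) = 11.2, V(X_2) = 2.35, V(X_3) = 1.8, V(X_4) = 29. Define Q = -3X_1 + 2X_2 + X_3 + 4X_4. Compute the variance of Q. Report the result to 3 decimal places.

By independence, V(Q) = (-3)²V(X_1) + (2)²V(X_2) + (1)²V(X_3) + (4)²V(X_4)
= (-3)²·11.2 + (2)²·2.35 + (1)²·1.8 + (4)²·29 = 576

576.000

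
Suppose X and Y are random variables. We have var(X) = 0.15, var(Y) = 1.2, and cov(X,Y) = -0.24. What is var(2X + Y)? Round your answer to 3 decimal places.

0.840

var(2X + Y) = (2)²·var(X) + (1)²·var(Y) + 2·(2)·(1)·cov(X,Y)
= 4·0.15 + 1·1.2 + 4·-0.24 = 0.84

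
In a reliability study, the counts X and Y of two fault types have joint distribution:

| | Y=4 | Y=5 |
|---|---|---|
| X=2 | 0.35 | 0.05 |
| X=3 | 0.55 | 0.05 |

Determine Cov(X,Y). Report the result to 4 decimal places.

E[X] = 2.6,  E[Y] = 4.1
E[XY] = 10.65
Cov(X,Y) = E[XY] − E[X]E[Y] = 10.65 − (2.6)(4.1) = -0.01

-0.0100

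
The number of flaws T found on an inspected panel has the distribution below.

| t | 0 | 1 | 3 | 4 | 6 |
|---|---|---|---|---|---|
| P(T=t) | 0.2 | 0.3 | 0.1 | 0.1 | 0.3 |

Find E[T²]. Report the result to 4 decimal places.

13.6000

E[T²] = (0)²(0.2) + (1)²(0.3) + (3)²(0.1) + (4)²(0.1) + (6)²(0.3) = 13.6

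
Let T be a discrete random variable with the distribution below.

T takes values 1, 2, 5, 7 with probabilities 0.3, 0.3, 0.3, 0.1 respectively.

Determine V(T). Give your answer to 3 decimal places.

E[T] = (1)(0.3) + (2)(0.3) + (5)(0.3) + (7)(0.1) = 3.1
E[T²] = (1)²(0.3) + (2)²(0.3) + (5)²(0.3) + (7)²(0.1) = 13.9
V(T) = E[T²] − (E[T])² = 13.9 − (3.1)² = 4.29

4.290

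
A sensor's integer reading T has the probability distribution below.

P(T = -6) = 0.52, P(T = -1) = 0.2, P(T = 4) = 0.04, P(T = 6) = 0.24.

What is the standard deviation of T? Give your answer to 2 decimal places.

5.02

E[T] = (-6)(0.52) + (-1)(0.2) + (4)(0.04) + (6)(0.24) = -1.72
E[T²] = (-6)²(0.52) + (-1)²(0.2) + (4)²(0.04) + (6)²(0.24) = 28.2
V(T) = E[T²] − (E[T])² = 28.2 − (-1.72)² = 25.2416
σ(T) = √25.2416 ≈ 5.02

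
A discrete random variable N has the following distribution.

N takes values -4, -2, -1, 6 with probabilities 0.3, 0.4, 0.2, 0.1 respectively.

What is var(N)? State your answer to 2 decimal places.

E[N] = (-4)(0.3) + (-2)(0.4) + (-1)(0.2) + (6)(0.1) = -1.6
E[N²] = (-4)²(0.3) + (-2)²(0.4) + (-1)²(0.2) + (6)²(0.1) = 10.2
var(N) = E[N²] − (E[N])² = 10.2 − (-1.6)² = 7.64

7.64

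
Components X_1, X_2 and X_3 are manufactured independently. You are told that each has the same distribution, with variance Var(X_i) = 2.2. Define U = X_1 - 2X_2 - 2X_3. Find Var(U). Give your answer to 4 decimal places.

By independence, Var(U) = (1)²Var(X_1) + (-2)²Var(X_2) + (-2)²Var(X_3)
= (1)²·2.2 + (-2)²·2.2 + (-2)²·2.2 = 19.8

19.8000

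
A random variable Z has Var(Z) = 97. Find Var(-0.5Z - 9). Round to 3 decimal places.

Var(-0.5Z - 9) = (-0.5)²·Var(Z) = 0.25·97 = 24.25

24.250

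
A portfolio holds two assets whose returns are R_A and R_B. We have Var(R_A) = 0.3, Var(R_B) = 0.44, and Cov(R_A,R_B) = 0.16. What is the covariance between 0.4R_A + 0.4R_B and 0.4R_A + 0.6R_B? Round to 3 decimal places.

Cov(0.4R_A + 0.4R_B, 0.4R_A + 0.6R_B) = (0.4)(0.4)Var(R_A) + (0.4)(0.6)Var(R_B) + [(0.4)(0.6) + (0.4)(0.4)]Cov(R_A,R_B)
= 0.16·0.3 + 0.24·0.44 + 0.4·0.16 = 0.2176

0.218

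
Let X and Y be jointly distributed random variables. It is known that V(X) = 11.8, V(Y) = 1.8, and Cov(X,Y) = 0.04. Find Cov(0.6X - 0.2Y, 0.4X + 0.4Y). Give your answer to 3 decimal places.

2.694

Cov(0.6X - 0.2Y, 0.4X + 0.4Y) = (0.6)(0.4)V(X) + (-0.2)(0.4)V(Y) + [(0.6)(0.4) + (-0.2)(0.4)]Cov(X,Y)
= 0.24·11.8 + -0.08·1.8 + 0.16·0.04 = 2.6944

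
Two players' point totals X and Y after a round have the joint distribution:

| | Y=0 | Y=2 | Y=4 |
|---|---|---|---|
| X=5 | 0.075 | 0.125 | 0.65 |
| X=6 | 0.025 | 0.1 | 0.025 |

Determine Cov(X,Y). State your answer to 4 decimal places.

-0.1725

E[X] = 5.15,  E[Y] = 3.15
E[XY] = 16.05
Cov(X,Y) = E[XY] − E[X]E[Y] = 16.05 − (5.15)(3.15) = -0.1725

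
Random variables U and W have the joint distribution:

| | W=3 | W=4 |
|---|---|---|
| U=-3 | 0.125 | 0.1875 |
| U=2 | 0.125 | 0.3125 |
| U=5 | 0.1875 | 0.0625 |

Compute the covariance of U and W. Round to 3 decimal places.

E[U] = 1.1875,  E[W] = 3.5625
E[UW] = 3.9375
Cov(U,W) = E[UW] − E[U]E[W] = 3.9375 − (1.1875)(3.5625) = -0.29296875

-0.293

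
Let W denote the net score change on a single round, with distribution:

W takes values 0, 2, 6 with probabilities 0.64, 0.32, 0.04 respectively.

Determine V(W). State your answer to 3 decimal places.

E[W] = (0)(0.64) + (2)(0.32) + (6)(0.04) = 0.88
E[W²] = (0)²(0.64) + (2)²(0.32) + (6)²(0.04) = 2.72
V(W) = E[W²] − (E[W])² = 2.72 − (0.88)² = 1.9456

1.946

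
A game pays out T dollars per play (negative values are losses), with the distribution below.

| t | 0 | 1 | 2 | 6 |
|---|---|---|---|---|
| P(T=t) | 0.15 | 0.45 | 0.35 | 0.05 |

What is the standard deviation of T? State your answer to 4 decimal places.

1.2440

E[T] = (0)(0.15) + (1)(0.45) + (2)(0.35) + (6)(0.05) = 1.45
E[T²] = (0)²(0.15) + (1)²(0.45) + (2)²(0.35) + (6)²(0.05) = 3.65
V(T) = E[T²] − (E[T])² = 3.65 − (1.45)² = 1.5475
sd(T) = √1.5475 ≈ 1.2440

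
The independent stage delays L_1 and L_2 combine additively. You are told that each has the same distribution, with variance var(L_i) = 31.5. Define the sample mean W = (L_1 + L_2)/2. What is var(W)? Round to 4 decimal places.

By independence, var(W) = (0.5)²var(L_1) + (0.5)²var(L_2)
= (0.5)²·31.5 + (0.5)²·31.5 = 15.75

15.7500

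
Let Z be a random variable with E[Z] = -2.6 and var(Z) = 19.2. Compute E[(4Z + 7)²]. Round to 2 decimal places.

318.76

E[4Z + 7] = 4·-2.6 + 7 = -3.4
var(4Z + 7) = (4)²·19.2 = 307.2
E[(4Z + 7)²] = var((4Z + 7)) + (E[(4Z + 7)])² = 307.2 + (-3.4)² = 318.76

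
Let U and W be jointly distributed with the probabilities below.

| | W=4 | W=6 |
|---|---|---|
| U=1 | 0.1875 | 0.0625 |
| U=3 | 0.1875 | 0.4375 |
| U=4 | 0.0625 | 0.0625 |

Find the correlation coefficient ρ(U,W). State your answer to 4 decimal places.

E[U] = 2.625,  E[W] = 5.125
E[UW] = 13.75
Cov(U,W) = E[UW] − E[U]E[W] = 13.75 − (2.625)(5.125) = 0.296875
V(U) = 0.984375,  V(W) = 0.984375
ρ = 0.296875 / √(0.984375·0.984375) ≈ 0.3016

0.3016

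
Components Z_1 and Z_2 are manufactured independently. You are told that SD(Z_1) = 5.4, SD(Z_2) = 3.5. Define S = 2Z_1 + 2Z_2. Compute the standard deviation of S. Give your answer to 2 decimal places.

12.87

var(Z_1) = 29.16, var(Z_2) = 12.25
By independence, var(S) = (2)²var(Z_1) + (2)²var(Z_2)
= (2)²·29.16 + (2)²·12.25 = 165.64
SD(S) = √165.64 ≈ 12.87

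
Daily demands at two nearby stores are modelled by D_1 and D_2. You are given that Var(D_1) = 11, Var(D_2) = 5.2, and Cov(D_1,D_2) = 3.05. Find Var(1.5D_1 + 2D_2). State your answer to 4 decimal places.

63.8500

Var(1.5D_1 + 2D_2) = (1.5)²·Var(D_1) + (2)²·Var(D_2) + 2·(1.5)·(2)·Cov(D_1,D_2)
= 2.25·11 + 4·5.2 + 6·3.05 = 63.85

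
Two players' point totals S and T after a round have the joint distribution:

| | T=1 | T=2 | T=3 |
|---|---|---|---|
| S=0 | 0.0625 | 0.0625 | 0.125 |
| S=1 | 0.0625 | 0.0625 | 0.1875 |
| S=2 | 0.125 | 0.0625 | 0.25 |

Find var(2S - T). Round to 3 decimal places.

3.309

E[S] = 1.1875,  E[T] = 2.3125,  E[ST] = 2.75
var(S) = 2.0625 − (1.1875)² = 0.65234375;  var(T) = 6.0625 − (2.3125)² = 0.71484375
Cov(S,T) = 2.75 − (1.1875)(2.3125) = 0.00390625
var(2S - T) = (2)²·0.65234375 + (-1)²·0.71484375 + 2·(2)·(-1)·0.00390625 = 3.30859375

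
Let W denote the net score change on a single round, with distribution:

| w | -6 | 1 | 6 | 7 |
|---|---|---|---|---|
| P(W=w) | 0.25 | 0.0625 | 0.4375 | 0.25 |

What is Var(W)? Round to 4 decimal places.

E[W] = (-6)(0.25) + (1)(0.0625) + (6)(0.4375) + (7)(0.25) = 2.9375
E[W²] = (-6)²(0.25) + (1)²(0.0625) + (6)²(0.4375) + (7)²(0.25) = 37.0625
Var(W) = E[W²] − (E[W])² = 37.0625 − (2.9375)² = 28.43359375

28.4336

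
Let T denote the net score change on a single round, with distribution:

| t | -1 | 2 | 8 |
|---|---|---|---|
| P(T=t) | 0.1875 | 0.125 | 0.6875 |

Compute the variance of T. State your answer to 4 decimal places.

13.7461

E[T] = (-1)(0.1875) + (2)(0.125) + (8)(0.6875) = 5.5625
E[T²] = (-1)²(0.1875) + (2)²(0.125) + (8)²(0.6875) = 44.6875
Var(T) = E[T²] − (E[T])² = 44.6875 − (5.5625)² = 13.74609375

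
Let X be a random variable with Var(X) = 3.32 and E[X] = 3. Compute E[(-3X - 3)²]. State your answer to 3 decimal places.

173.880

E[-3X - 3] = -3·3 − 3 = -12
Var(-3X - 3) = (-3)²·3.32 = 29.88
E[(-3X - 3)²] = Var((-3X - 3)) + (E[(-3X - 3)])² = 29.88 + (-12)² = 173.88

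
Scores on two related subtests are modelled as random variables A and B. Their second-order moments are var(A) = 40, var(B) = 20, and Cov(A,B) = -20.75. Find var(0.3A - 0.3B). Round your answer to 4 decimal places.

9.1350

var(0.3A - 0.3B) = (0.3)²·var(A) + (-0.3)²·var(B) + 2·(0.3)·(-0.3)·Cov(A,B)
= 0.09·40 + 0.09·20 + -0.18·-20.75 = 9.135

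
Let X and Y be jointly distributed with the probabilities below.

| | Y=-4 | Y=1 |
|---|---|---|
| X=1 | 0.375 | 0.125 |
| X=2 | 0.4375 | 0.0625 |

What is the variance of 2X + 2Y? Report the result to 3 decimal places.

E[X] = 1.5,  E[Y] = -3.0625,  E[XY] = -4.75
var(X) = 2.5 − (1.5)² = 0.25;  var(Y) = 13.1875 − (-3.0625)² = 3.80859375
Cov(X,Y) = -4.75 − (1.5)(-3.0625) = -0.15625
var(2X + 2Y) = (2)²·0.25 + (2)²·3.80859375 + 2·(2)·(2)·-0.15625 = 14.984375

14.984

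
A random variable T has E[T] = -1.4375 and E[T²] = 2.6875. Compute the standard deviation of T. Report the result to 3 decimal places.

Var(T) = 2.6875 − (-1.4375)² = 0.62109375
sd(T) = √0.62109375 ≈ 0.788

0.788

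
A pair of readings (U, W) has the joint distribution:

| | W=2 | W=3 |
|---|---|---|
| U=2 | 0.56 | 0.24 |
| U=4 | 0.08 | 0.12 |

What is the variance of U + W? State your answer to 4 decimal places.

1.0624

E[U] = 2.4,  E[W] = 2.36,  E[UW] = 5.76
Var(U) = 6.4 − (2.4)² = 0.64;  Var(W) = 5.8 − (2.36)² = 0.2304
cov(U,W) = 5.76 − (2.4)(2.36) = 0.096
Var(U + W) = (1)²·0.64 + (1)²·0.2304 + 2·(1)·(1)·0.096 = 1.0624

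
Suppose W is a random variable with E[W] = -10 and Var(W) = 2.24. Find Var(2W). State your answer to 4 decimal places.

8.9600

Var(2W) = (2)²·Var(W) = 4·2.24 = 8.96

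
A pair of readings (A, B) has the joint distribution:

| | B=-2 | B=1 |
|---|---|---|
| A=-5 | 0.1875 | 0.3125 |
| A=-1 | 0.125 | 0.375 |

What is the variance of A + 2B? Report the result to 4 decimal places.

E[A] = -3,  E[B] = 0.0625,  E[AB] = 0.1875
var(A) = 13 − (-3)² = 4;  var(B) = 1.9375 − (0.0625)² = 1.93359375
Cov(A,B) = 0.1875 − (-3)(0.0625) = 0.375
var(A + 2B) = (1)²·4 + (2)²·1.93359375 + 2·(1)·(2)·0.375 = 13.234375

13.2344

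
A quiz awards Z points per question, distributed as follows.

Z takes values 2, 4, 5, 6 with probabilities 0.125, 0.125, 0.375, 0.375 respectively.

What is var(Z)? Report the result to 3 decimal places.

E[Z] = (2)(0.125) + (4)(0.125) + (5)(0.375) + (6)(0.375) = 4.875
E[Z²] = (2)²(0.125) + (4)²(0.125) + (5)²(0.375) + (6)²(0.375) = 25.375
var(Z) = E[Z²] − (E[Z])² = 25.375 − (4.875)² = 1.609375

1.609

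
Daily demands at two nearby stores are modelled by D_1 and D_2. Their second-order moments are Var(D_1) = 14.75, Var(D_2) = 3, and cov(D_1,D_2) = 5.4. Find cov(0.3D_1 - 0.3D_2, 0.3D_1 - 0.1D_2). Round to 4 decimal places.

cov(0.3D_1 - 0.3D_2, 0.3D_1 - 0.1D_2) = (0.3)(0.3)Var(D_1) + (-0.3)(-0.1)Var(D_2) + [(0.3)(-0.1) + (-0.3)(0.3)]cov(D_1,D_2)
= 0.09·14.75 + 0.03·3 + -0.12·5.4 = 0.7695

0.7695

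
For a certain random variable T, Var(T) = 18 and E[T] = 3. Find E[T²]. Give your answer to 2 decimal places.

E[T²] = Var(T) + (E[T])² = 18 + (3)² = 27

27.00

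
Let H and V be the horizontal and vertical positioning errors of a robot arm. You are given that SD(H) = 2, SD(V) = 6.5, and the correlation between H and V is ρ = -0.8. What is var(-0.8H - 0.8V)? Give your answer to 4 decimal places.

var(H) = (2)² = 4;  var(V) = (6.5)² = 42.25
Cov(H,V) = ρ·SD(H)·SD(V) = -0.8·2·6.5 = -10.4
var(-0.8H - 0.8V) = (-0.8)²·var(H) + (-0.8)²·var(V) + 2·(-0.8)·(-0.8)·Cov(H,V)
= 0.64·4 + 0.64·42.25 + 1.28·-10.4 = 16.288

16.2880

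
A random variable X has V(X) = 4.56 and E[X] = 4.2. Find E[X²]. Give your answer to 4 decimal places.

E[X²] = V(X) + (E[X])² = 4.56 + (4.2)² = 22.2

22.2000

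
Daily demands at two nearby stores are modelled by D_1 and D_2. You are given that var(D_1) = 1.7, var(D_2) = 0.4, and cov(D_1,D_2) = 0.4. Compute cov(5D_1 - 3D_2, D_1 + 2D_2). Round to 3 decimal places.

8.900

cov(5D_1 - 3D_2, D_1 + 2D_2) = (5)(1)var(D_1) + (-3)(2)var(D_2) + [(5)(2) + (-3)(1)]cov(D_1,D_2)
= 5·1.7 + -6·0.4 + 7·0.4 = 8.9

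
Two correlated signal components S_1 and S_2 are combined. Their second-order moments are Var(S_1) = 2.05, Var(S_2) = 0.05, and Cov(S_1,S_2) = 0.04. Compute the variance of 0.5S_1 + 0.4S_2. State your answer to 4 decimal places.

0.5365

Var(0.5S_1 + 0.4S_2) = (0.5)²·Var(S_1) + (0.4)²·Var(S_2) + 2·(0.5)·(0.4)·Cov(S_1,S_2)
= 0.25·2.05 + 0.16·0.05 + 0.4·0.04 = 0.5365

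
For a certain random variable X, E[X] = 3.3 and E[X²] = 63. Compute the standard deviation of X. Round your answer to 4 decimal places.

7.2187

Var(X) = 63 − (3.3)² = 52.11
SD(X) = √52.11 ≈ 7.2187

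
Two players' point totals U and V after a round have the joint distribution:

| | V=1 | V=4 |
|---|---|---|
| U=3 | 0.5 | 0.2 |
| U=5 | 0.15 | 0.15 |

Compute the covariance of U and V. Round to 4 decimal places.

0.2700

E[U] = 3.6,  E[V] = 2.05
E[UV] = 7.65
Cov(U,V) = E[UV] − E[U]E[V] = 7.65 − (3.6)(2.05) = 0.27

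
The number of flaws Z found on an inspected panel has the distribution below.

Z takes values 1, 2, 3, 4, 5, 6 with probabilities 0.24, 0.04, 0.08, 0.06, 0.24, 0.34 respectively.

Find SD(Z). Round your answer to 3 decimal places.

E[Z] = (1)(0.24) + (2)(0.04) + (3)(0.08) + (4)(0.06) + (5)(0.24) + (6)(0.34) = 4.04
E[Z²] = (1)²(0.24) + (2)²(0.04) + (3)²(0.08) + (4)²(0.06) + (5)²(0.24) + (6)²(0.34) = 20.32
Var(Z) = E[Z²] − (E[Z])² = 20.32 − (4.04)² = 3.9984
SD(Z) = √3.9984 ≈ 2.000

2.000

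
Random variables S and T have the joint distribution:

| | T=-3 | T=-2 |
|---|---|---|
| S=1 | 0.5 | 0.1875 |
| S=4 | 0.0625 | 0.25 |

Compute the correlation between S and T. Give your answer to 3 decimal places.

E[S] = 1.9375,  E[T] = -2.5625
E[ST] = -4.625
Cov(S,T) = E[ST] − E[S]E[T] = -4.625 − (1.9375)(-2.5625) = 0.33984375
Var(S) = 1.93359375,  Var(T) = 0.24609375
ρ = 0.33984375 / √(1.93359375·0.24609375) ≈ 0.493

0.493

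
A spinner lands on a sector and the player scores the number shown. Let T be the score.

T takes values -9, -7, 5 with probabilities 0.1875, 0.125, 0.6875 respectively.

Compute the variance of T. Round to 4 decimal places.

37.7344

E[T] = (-9)(0.1875) + (-7)(0.125) + (5)(0.6875) = 0.875
E[T²] = (-9)²(0.1875) + (-7)²(0.125) + (5)²(0.6875) = 38.5
Var(T) = E[T²] − (E[T])² = 38.5 − (0.875)² = 37.734375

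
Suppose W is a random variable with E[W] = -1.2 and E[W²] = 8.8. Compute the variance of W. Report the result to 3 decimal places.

Var(W) = 8.8 − (-1.2)² = 7.36

7.360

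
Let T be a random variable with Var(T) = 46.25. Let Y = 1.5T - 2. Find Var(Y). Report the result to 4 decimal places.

104.0625

Var(1.5T - 2) = (1.5)²·Var(T) = 2.25·46.25 = 104.0625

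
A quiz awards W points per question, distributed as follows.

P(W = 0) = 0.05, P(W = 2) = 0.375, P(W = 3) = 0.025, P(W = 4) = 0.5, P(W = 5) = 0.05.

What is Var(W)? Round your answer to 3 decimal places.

E[W] = (0)(0.05) + (2)(0.375) + (3)(0.025) + (4)(0.5) + (5)(0.05) = 3.075
E[W²] = (0)²(0.05) + (2)²(0.375) + (3)²(0.025) + (4)²(0.5) + (5)²(0.05) = 10.975
Var(W) = E[W²] − (E[W])² = 10.975 − (3.075)² = 1.519375

1.519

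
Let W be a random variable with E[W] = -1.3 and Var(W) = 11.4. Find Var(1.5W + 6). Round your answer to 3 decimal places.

25.650

Var(1.5W + 6) = (1.5)²·Var(W) = 2.25·11.4 = 25.65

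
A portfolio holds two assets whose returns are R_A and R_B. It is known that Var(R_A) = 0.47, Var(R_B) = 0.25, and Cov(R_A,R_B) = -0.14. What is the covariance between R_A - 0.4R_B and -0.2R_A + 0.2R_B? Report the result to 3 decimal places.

Cov(R_A - 0.4R_B, -0.2R_A + 0.2R_B) = (1)(-0.2)Var(R_A) + (-0.4)(0.2)Var(R_B) + [(1)(0.2) + (-0.4)(-0.2)]Cov(R_A,R_B)
= -0.2·0.47 + -0.08·0.25 + 0.28·-0.14 = -0.1532

-0.153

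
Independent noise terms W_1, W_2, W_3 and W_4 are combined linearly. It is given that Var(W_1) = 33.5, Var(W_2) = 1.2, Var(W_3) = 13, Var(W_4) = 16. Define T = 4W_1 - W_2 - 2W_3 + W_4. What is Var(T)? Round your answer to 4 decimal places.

By independence, Var(T) = (4)²Var(W_1) + (-1)²Var(W_2) + (-2)²Var(W_3) + (1)²Var(W_4)
= (4)²·33.5 + (-1)²·1.2 + (-2)²·13 + (1)²·16 = 605.2

605.2000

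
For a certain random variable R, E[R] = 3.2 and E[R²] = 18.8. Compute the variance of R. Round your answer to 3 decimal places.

8.560

V(R) = 18.8 − (3.2)² = 8.56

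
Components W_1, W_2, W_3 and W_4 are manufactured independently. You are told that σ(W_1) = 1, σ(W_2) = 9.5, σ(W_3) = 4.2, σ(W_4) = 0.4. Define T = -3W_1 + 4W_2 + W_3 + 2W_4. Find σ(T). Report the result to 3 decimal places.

38.357

Var(W_1) = 1, Var(W_2) = 90.25, Var(W_3) = 17.64, Var(W_4) = 0.16
By independence, Var(T) = (-3)²Var(W_1) + (4)²Var(W_2) + (1)²Var(W_3) + (2)²Var(W_4)
= (-3)²·1 + (4)²·90.25 + (1)²·17.64 + (2)²·0.16 = 1471.28
σ(T) = √1471.28 ≈ 38.357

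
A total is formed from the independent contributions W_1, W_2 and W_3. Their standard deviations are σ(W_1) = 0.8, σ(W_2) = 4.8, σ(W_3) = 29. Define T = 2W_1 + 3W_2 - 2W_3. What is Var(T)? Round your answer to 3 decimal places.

3573.920

Var(W_1) = 0.64, Var(W_2) = 23.04, Var(W_3) = 841
By independence, Var(T) = (2)²Var(W_1) + (3)²Var(W_2) + (-2)²Var(W_3)
= (2)²·0.64 + (3)²·23.04 + (-2)²·841 = 3573.92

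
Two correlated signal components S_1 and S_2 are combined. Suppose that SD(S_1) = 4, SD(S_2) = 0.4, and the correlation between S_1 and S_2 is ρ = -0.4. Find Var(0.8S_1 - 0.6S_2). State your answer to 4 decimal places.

10.9120

Var(S_1) = (4)² = 16;  Var(S_2) = (0.4)² = 0.16
Cov(S_1,S_2) = ρ·SD(S_1)·SD(S_2) = -0.4·4·0.4 = -0.64
Var(0.8S_1 - 0.6S_2) = (0.8)²·Var(S_1) + (-0.6)²·Var(S_2) + 2·(0.8)·(-0.6)·Cov(S_1,S_2)
= 0.64·16 + 0.36·0.16 + -0.96·-0.64 = 10.912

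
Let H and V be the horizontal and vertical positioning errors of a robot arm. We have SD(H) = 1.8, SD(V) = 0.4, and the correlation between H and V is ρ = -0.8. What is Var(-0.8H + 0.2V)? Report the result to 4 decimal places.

Var(H) = (1.8)² = 3.24;  Var(V) = (0.4)² = 0.16
Cov(H,V) = ρ·SD(H)·SD(V) = -0.8·1.8·0.4 = -0.576
Var(-0.8H + 0.2V) = (-0.8)²·Var(H) + (0.2)²·Var(V) + 2·(-0.8)·(0.2)·Cov(H,V)
= 0.64·3.24 + 0.04·0.16 + -0.32·-0.576 = 2.26432

2.2643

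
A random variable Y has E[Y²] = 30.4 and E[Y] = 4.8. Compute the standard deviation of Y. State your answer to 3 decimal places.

var(Y) = 30.4 − (4.8)² = 7.36
σ(Y) = √7.36 ≈ 2.713

2.713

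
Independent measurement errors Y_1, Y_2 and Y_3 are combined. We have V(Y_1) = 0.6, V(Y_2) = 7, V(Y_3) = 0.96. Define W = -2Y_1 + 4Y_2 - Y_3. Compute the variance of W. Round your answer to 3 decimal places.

By independence, V(W) = (-2)²V(Y_1) + (4)²V(Y_2) + (-1)²V(Y_3)
= (-2)²·0.6 + (4)²·7 + (-1)²·0.96 = 115.36

115.360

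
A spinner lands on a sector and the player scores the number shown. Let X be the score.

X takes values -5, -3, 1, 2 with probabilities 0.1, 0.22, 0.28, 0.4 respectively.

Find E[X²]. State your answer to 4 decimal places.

6.3600

E[X²] = (-5)²(0.1) + (-3)²(0.22) + (1)²(0.28) + (2)²(0.4) = 6.36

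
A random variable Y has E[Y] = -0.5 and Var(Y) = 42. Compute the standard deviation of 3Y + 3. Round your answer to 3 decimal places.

Var(3Y + 3) = (3)²·42 = 378
SD(3Y + 3) = √378 ≈ 19.442

19.442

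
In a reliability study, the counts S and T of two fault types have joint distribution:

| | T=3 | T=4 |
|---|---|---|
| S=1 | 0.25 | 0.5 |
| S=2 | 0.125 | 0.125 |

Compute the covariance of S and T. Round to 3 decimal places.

-0.031

E[S] = 1.25,  E[T] = 3.625
E[ST] = 4.5
cov(S,T) = E[ST] − E[S]E[T] = 4.5 − (1.25)(3.625) = -0.03125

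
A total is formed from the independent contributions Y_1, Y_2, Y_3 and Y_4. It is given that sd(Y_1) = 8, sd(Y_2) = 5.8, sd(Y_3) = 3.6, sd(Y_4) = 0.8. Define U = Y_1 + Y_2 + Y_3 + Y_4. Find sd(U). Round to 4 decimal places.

10.5470

Var(Y_1) = 64, Var(Y_2) = 33.64, Var(Y_3) = 12.96, Var(Y_4) = 0.64
By independence, Var(U) = (1)²Var(Y_1) + (1)²Var(Y_2) + (1)²Var(Y_3) + (1)²Var(Y_4)
= (1)²·64 + (1)²·33.64 + (1)²·12.96 + (1)²·0.64 = 111.24
sd(U) = √111.24 ≈ 10.5470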